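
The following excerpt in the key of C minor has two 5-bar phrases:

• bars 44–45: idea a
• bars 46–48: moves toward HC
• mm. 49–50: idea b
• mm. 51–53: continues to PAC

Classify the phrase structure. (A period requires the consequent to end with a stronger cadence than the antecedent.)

Phrase 1 ends with a half cadence (weaker) and phrase 2 with a perfect authentic cadence (stronger): antecedent + consequent = a period.
The two phrases open with different material (a / b), so the period is contrasting.

contrasting period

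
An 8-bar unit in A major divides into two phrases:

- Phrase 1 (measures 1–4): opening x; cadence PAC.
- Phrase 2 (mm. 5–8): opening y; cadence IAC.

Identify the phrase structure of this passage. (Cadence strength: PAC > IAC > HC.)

The second phrase closes with an imperfect authentic cadence, which is not stronger than the first phrase's perfect authentic cadence; without a weak→strong cadential pair there is no antecedent–consequent relationship, so this is a phrase group rather than a period.

phrase group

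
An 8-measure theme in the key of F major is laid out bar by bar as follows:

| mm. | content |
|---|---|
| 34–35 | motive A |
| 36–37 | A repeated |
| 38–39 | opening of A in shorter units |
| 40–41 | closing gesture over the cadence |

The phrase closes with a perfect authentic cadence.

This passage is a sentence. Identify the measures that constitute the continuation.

After the presentation (mm. 34-37), the continuation covers the fragmentation through the cadence: mm. 38–41.

measures 38–41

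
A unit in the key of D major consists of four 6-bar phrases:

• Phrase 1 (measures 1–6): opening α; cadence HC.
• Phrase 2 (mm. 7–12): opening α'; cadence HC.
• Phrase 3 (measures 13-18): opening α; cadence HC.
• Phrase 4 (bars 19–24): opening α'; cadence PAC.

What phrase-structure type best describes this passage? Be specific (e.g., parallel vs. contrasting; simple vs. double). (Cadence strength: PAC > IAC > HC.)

parallel double period

Four phrases in two halves: the first half (measures 1-12) ends with a half cadence, the second (measures 13–24) with a perfect authentic cadence — a large antecedent–consequent pair, i.e. a double period.
Phrase 3 begins with the same material as phrase 1, making it parallel.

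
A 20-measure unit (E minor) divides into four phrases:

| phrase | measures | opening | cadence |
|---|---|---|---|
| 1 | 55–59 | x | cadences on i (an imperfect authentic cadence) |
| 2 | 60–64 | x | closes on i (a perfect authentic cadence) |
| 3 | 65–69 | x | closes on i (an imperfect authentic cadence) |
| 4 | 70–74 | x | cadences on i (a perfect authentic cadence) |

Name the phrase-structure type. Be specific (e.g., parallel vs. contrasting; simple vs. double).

The cadence pattern IAC–PAC–IAC–PAC is weak–strong twice, and phrases 3–4 restate phrases 1–2: a period heard twice, not a double period (which would end weakly at phrase 2).

repeated period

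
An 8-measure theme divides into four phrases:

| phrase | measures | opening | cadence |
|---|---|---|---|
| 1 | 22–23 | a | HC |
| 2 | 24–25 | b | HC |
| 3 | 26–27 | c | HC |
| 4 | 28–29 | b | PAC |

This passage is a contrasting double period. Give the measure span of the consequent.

In a double period the four phrases pair into a large antecedent (phrases 1–2, ending half cadence) and a large consequent (phrases 3–4, ending perfect authentic cadence). The consequent spans bars 26–29.

measures 26–29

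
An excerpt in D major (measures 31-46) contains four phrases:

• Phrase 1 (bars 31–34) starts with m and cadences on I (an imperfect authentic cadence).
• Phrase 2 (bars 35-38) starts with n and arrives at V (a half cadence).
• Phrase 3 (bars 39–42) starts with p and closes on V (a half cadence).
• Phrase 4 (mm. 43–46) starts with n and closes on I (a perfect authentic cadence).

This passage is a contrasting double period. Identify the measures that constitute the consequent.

In a double period the four phrases pair into a large antecedent (phrases 1–2, ending half cadence) and a large consequent (phrases 3–4, ending perfect authentic cadence). The consequent spans measures 39–46.

measures 39–46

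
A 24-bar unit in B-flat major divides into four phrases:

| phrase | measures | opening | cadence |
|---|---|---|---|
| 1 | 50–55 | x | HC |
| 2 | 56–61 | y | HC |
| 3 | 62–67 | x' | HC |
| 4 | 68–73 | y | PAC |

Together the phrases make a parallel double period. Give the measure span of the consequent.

In a double period the first pair of phrases (ending half cadence) is the large antecedent and the second pair (ending perfect authentic cadence) is the large consequent; the consequent is measures 62–73.

measures 62–73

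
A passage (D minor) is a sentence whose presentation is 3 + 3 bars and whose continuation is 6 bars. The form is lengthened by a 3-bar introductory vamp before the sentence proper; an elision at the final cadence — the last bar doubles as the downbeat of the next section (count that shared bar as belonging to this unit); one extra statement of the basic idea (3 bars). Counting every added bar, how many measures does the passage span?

18 measures

Basic sentence: 3 + 3 + 6 = 12 bars.
12 (basic form) + 3 (introduction) + 3 (extra statement) = 18.
The elision shares a bar with the next section but does not change this unit's count.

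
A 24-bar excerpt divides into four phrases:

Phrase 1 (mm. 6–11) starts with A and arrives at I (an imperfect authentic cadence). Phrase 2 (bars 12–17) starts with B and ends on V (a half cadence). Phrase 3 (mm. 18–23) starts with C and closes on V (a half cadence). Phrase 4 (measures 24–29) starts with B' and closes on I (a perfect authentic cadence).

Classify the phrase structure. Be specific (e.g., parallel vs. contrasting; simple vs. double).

Four phrases in two halves: the first half (bars 6–17) ends with a half cadence, the second (mm. 18–29) with a perfect authentic cadence — a large antecedent–consequent pair, i.e. a double period.
Phrase 3 begins with different material from phrase 1, making it contrasting.

contrasting double period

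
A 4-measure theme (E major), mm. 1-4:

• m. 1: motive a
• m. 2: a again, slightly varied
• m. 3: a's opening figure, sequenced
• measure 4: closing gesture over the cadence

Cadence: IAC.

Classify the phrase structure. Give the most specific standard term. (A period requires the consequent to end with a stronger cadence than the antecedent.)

sentence

Basic idea (m. 1) + its repetition (bar 2) form the presentation; fragmentation and cadence (bars 3–4) form the continuation — the 4-bar whole is a sentence.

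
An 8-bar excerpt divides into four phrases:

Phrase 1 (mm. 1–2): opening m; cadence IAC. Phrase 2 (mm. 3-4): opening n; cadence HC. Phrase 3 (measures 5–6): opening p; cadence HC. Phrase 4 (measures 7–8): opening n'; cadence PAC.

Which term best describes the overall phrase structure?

Four phrases in two halves: the first half (measures 1–4) ends with a half cadence, the second (mm. 5–8) with a perfect authentic cadence — a large antecedent–consequent pair, i.e. a double period.
Phrase 3 begins with different material from phrase 1, making it contrasting.

contrasting double period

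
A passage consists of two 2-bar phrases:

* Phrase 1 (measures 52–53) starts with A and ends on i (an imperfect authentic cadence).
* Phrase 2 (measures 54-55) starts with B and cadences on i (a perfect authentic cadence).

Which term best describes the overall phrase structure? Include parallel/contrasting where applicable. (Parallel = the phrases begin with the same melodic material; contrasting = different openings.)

contrasting period

Phrase 1 ends with an imperfect authentic cadence (weaker) and phrase 2 with a perfect authentic cadence (stronger): antecedent + consequent = a period.
The two phrases open with different material (A / B), so the period is contrasting.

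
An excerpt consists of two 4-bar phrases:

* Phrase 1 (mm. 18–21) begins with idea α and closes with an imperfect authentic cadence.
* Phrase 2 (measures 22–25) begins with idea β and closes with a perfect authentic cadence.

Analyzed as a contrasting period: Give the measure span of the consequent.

The antecedent is the phrase ending with the weaker cadence (imperfect authentic cadence, phrase 1) and the consequent the one ending more conclusively (perfect authentic cadence, phrase 2); the consequent is measures 22–25.

measures 22–25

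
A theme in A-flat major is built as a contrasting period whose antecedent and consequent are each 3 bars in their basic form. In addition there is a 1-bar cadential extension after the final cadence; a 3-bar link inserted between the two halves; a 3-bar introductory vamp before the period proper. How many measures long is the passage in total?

13 measures

Basic contrasting period: 3 + 3 = 6 bars.
6 (basic form) + 1 (cadential extension) + 3 (link) + 3 (introduction) = 13.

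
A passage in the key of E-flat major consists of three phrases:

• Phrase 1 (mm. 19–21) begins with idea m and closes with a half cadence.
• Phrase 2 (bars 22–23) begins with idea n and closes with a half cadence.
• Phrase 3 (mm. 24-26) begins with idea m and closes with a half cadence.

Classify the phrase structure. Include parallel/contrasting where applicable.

The final phrase closes with a half cadence, which is not stronger than the preceding half cadence; the 3 phrases lack an overall antecedent–consequent design and so form a phrase group.

phrase group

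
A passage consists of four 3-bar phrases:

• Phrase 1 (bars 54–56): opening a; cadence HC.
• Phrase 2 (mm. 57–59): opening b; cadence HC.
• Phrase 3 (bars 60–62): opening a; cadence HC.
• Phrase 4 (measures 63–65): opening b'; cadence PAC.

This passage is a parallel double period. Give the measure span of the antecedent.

measures 54–59

In a double period the four phrases pair into a large antecedent (phrases 1–2, ending half cadence) and a large consequent (phrases 3–4, ending perfect authentic cadence). The antecedent spans bars 54-59.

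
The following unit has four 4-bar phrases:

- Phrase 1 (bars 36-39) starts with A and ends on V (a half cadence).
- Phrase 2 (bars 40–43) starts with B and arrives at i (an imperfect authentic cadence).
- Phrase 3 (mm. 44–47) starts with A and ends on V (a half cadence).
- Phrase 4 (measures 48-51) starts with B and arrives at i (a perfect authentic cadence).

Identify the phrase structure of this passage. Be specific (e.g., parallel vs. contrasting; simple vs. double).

parallel double period

Four phrases in two halves: the first half (measures 36-43) ends with an imperfect authentic cadence, the second (measures 44–51) with a perfect authentic cadence — a large antecedent–consequent pair, i.e. a double period.
Phrase 3 begins with the same material as phrase 1, making it parallel.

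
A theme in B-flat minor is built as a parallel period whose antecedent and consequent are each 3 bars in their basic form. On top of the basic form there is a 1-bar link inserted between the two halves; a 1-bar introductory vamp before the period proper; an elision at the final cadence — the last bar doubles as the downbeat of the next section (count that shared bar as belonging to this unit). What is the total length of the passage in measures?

Basic parallel period: 3 + 3 = 6 bars.
6 (basic form) + 1 (link) + 1 (introduction) = 8.
The elision shares a bar with the next section but does not change this unit's count.

8 measures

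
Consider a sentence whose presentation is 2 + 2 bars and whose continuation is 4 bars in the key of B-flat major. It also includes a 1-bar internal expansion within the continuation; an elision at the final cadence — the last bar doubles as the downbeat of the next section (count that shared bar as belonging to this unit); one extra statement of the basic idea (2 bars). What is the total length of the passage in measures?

11 measures

Basic sentence: 2 + 2 + 4 = 8 bars.
8 (basic form) + 1 (internal expansion) + 2 (extra statement) = 11.
The elision shares a bar with the next section but does not change this unit's count.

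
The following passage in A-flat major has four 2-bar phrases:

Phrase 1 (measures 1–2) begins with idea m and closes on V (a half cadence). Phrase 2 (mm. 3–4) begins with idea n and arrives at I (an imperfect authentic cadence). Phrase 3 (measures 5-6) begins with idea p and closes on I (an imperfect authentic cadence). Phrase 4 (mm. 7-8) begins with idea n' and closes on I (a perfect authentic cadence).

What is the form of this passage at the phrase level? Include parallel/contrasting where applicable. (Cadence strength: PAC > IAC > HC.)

Four phrases in two halves: the first half (mm. 1–4) ends with an imperfect authentic cadence, the second (bars 5–8) with a perfect authentic cadence — a large antecedent–consequent pair, i.e. a double period.
Phrase 3 begins with different material from phrase 1, making it contrasting.

contrasting double period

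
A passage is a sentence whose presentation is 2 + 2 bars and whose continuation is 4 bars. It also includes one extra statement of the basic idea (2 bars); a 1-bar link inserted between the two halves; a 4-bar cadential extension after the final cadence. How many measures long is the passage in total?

15 measures

Basic sentence: 2 + 2 + 4 = 8 bars.
8 (basic form) + 2 (extra statement) + 1 (link) + 4 (cadential extension) = 15.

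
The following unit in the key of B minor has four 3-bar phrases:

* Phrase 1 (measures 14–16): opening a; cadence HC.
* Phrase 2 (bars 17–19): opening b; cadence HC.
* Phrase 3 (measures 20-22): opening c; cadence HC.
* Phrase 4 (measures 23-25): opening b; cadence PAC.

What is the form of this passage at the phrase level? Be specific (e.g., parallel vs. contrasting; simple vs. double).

contrasting double period

Four phrases in two halves: the first half (bars 14-19) ends with a half cadence, the second (bars 20-25) with a perfect authentic cadence — a large antecedent–consequent pair, i.e. a double period.
Phrase 3 begins with different material from phrase 1, making it contrasting.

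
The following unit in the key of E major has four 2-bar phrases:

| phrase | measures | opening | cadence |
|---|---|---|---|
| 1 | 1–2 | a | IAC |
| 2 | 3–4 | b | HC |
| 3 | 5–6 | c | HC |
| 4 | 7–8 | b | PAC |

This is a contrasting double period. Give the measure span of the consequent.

In a double period the first pair of phrases (ending half cadence) is the large antecedent and the second pair (ending perfect authentic cadence) is the large consequent; the consequent is measures 5–8.

measures 5–8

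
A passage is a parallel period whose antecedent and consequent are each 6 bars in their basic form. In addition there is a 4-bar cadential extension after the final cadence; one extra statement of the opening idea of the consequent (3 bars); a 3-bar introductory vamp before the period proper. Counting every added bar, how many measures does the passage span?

22 measures

Basic parallel period: 6 + 6 = 12 bars.
12 (basic form) + 4 (cadential extension) + 3 (extra statement) + 3 (introduction) = 22.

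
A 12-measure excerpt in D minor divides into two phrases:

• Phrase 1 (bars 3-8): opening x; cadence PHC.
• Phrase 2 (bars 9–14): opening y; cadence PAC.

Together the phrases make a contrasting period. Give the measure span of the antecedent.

The phrase ending with the weaker cadence (Phrygian half cadence) is the antecedent; the one ending more conclusively (perfect authentic cadence) is the consequent. The antecedent is measures 3–8.

measures 3–8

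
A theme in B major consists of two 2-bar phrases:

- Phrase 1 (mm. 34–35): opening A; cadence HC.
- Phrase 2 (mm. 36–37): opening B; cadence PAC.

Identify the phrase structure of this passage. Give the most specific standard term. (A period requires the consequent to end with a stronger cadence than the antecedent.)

contrasting period

Phrase 1 ends with a half cadence (weaker) and phrase 2 with a perfect authentic cadence (stronger): antecedent + consequent = a period.
The two phrases open with different material (A / B), so the period is contrasting.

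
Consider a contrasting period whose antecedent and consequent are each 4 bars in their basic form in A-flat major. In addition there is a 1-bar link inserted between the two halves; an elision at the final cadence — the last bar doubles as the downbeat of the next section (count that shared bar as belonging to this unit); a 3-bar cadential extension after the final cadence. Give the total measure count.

Basic contrasting period: 4 + 4 = 8 bars.
8 (basic form) + 1 (link) + 3 (cadential extension) = 12.
The elision shares a bar with the next section but does not change this unit's count.

12 measures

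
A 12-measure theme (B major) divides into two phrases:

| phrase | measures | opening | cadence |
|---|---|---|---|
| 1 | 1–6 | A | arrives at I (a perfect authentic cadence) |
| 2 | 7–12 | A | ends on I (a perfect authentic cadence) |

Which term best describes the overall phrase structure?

repeated phrase

Both phrases have the same opening (A) and the same cadence (perfect authentic cadence): the second is a restatement, not a consequent, so this is a repeated phrase rather than a period.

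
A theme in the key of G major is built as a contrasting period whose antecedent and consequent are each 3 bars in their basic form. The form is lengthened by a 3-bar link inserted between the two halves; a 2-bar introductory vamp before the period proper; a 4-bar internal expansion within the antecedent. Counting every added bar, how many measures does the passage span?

15 measures

Basic contrasting period: 3 + 3 = 6 bars.
6 (basic form) + 3 (link) + 2 (introduction) + 4 (internal expansion) = 15.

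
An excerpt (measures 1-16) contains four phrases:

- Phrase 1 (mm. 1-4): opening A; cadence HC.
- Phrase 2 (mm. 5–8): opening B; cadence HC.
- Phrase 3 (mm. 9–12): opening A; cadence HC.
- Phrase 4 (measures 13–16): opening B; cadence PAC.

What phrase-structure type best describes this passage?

Four phrases in two halves: the first half (mm. 1–8) ends with a half cadence, the second (mm. 9–16) with a perfect authentic cadence — a large antecedent–consequent pair, i.e. a double period.
Phrase 3 begins with the same material as phrase 1, making it parallel.

parallel double period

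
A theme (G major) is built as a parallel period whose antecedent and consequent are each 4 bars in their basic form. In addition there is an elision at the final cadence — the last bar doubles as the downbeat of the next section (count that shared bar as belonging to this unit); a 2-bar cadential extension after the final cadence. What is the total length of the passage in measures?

Basic parallel period: 4 + 4 = 8 bars.
8 (basic form) + 2 (cadential extension) = 10.
The elision shares a bar with the next section but does not change this unit's count.

10 measures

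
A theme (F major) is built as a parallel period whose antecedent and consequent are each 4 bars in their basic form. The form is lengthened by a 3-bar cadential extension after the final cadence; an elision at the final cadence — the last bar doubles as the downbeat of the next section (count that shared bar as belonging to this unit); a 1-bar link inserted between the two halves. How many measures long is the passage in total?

12 measures

Basic parallel period: 4 + 4 = 8 bars.
8 (basic form) + 3 (cadential extension) + 1 (link) = 12.
The elision shares a bar with the next section but does not change this unit's count.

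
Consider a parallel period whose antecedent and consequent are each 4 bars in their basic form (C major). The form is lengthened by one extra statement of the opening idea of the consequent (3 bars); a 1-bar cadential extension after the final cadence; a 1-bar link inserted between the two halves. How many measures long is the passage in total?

Basic parallel period: 4 + 4 = 8 bars.
8 (basic form) + 3 (extra statement) + 1 (cadential extension) + 1 (link) = 13.

13 measures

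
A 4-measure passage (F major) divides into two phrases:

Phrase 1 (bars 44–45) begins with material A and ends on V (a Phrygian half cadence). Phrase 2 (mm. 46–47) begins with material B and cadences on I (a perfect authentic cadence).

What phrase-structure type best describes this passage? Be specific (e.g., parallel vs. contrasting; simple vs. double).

Phrase 1 ends with a Phrygian half cadence (weaker) and phrase 2 with a perfect authentic cadence (stronger): antecedent + consequent = a period.
The two phrases open with different material (A / B), so the period is contrasting.

contrasting period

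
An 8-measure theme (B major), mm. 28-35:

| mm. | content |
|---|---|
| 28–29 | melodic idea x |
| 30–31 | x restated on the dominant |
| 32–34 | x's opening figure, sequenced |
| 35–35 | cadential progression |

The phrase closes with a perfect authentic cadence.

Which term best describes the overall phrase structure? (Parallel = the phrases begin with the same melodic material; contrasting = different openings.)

sentence

Basic idea (bars 28–29) + its repetition (measures 30-31) form the presentation; fragmentation and cadence (bars 32-35) form the continuation — the 8-bar whole is a sentence.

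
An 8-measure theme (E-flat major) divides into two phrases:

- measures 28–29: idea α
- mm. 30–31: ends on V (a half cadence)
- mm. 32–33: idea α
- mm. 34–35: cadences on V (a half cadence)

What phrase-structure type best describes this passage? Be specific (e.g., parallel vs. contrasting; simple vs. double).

repeated phrase

Both phrases have the same opening (α) and the same cadence (half cadence): the second is a restatement, not a consequent, so this is a repeated phrase rather than a period.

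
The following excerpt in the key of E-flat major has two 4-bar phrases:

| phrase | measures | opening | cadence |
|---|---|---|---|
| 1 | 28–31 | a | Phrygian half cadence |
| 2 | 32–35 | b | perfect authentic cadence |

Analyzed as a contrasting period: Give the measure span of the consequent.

The antecedent is the phrase ending with the weaker cadence (Phrygian half cadence, phrase 1) and the consequent the one ending more conclusively (perfect authentic cadence, phrase 2); the consequent is mm. 32–35.

measures 32–35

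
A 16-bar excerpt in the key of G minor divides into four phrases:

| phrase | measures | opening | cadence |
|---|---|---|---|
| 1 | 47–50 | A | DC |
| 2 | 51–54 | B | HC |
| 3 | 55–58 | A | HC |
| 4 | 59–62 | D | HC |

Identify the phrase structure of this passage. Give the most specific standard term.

phrase group

Phrase 4 ends with a half cadence, no stronger than phrase 2's half cadence, so the four phrases do not form a double period; nor do phrases 3–4 duplicate 1–2, so it is not a repeated period. With no phrase reaching a conclusive cadence, the passage is a phrase group.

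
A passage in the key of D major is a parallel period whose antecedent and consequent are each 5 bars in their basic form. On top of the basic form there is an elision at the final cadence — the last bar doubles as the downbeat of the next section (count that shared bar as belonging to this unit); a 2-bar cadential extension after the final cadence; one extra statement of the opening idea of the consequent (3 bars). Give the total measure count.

15 measures

Basic parallel period: 5 + 5 = 10 bars.
10 (basic form) + 2 (cadential extension) + 3 (extra statement) = 15.
The elision shares a bar with the next section but does not change this unit's count.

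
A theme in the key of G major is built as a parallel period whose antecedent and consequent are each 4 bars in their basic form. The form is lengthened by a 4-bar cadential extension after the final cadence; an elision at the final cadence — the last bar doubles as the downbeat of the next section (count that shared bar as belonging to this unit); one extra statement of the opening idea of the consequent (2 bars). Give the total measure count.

14 measures

Basic parallel period: 4 + 4 = 8 bars.
8 (basic form) + 4 (cadential extension) + 2 (extra statement) = 14.
The elision shares a bar with the next section but does not change this unit's count.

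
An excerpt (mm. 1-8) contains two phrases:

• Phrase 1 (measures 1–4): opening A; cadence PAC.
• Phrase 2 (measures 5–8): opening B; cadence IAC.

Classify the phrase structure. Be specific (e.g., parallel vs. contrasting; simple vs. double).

phrase group

The second phrase closes with an imperfect authentic cadence, which is not stronger than the first phrase's perfect authentic cadence; without a weak→strong cadential pair there is no antecedent–consequent relationship, so this is a phrase group rather than a period.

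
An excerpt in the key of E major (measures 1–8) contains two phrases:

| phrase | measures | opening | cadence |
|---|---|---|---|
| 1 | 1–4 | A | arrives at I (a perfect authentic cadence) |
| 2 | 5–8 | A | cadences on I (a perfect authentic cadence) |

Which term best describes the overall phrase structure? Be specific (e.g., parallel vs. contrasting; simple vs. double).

Both phrases have the same opening (A) and the same cadence (perfect authentic cadence): the second is a restatement, not a consequent, so this is a repeated phrase rather than a period.

repeated phrase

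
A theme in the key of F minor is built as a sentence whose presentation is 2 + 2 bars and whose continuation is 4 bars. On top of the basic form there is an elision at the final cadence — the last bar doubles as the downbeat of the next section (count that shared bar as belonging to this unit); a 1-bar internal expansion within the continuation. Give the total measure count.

9 measures

Basic sentence: 2 + 2 + 4 = 8 bars.
8 (basic form) + 1 (internal expansion) = 9.
The elision shares a bar with the next section but does not change this unit's count.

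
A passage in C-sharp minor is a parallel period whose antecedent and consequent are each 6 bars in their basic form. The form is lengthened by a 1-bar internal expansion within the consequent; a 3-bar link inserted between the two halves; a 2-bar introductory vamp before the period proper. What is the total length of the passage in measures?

18 measures

Basic parallel period: 6 + 6 = 12 bars.
12 (basic form) + 1 (internal expansion) + 3 (link) + 2 (introduction) = 18.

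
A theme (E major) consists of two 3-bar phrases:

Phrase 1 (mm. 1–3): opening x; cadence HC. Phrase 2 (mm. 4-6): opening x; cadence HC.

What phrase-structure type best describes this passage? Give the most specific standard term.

Both phrases have the same opening (x) and the same cadence (half cadence): the second is a restatement, not a consequent, so this is a repeated phrase rather than a period.

repeated phrase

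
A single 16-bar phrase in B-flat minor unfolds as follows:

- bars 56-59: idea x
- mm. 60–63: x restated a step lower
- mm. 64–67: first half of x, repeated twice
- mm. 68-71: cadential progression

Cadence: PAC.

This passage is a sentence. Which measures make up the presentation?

measures 56–63

The presentation of a sentence is the basic idea (mm. 56–59) plus its repetition (mm. 60–63); the presentation is therefore bars 56–63.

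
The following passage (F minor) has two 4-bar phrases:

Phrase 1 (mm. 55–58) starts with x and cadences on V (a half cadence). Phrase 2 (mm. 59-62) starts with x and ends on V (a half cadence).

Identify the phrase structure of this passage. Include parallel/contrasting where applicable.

repeated phrase

Both phrases have the same opening (x) and the same cadence (half cadence): the second is a restatement, not a consequent, so this is a repeated phrase rather than a period.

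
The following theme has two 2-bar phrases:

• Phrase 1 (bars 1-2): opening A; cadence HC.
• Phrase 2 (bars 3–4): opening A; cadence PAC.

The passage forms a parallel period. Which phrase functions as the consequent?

phrase 2

The phrase ending with the weaker cadence (half cadence) is the antecedent; the one ending more conclusively (perfect authentic cadence) is the consequent. The consequent is phrase 2.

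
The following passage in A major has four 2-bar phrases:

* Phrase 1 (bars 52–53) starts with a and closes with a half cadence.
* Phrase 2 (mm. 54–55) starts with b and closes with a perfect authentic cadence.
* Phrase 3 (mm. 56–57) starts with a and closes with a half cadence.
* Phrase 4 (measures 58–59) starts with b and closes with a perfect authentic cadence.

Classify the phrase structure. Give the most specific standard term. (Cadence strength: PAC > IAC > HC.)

repeated period

The cadence pattern HC–PAC–HC–PAC is weak–strong twice, and phrases 3–4 restate phrases 1–2: a period heard twice, not a double period (which would end weakly at phrase 2).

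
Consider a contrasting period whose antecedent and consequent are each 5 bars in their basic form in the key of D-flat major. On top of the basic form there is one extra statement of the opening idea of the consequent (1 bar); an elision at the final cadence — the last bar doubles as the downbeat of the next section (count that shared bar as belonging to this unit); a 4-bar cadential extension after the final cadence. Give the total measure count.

15 measures

Basic contrasting period: 5 + 5 = 10 bars.
10 (basic form) + 1 (extra statement) + 4 (cadential extension) = 15.
The elision shares a bar with the next section but does not change this unit's count.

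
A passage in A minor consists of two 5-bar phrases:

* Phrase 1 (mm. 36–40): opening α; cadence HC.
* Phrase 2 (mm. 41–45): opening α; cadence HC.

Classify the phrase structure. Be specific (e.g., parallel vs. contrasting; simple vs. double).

Both phrases have the same opening (α) and the same cadence (half cadence): the second is a restatement, not a consequent, so this is a repeated phrase rather than a period.

repeated phrase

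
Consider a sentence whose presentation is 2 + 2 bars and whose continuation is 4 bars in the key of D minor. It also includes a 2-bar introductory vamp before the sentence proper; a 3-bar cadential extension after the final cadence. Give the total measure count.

13 measures

Basic sentence: 2 + 2 + 4 = 8 bars.
8 (basic form) + 2 (introduction) + 3 (cadential extension) = 13.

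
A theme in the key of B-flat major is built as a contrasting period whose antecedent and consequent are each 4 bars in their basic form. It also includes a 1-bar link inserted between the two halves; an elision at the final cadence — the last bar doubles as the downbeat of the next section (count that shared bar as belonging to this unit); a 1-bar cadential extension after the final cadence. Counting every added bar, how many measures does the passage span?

Basic contrasting period: 4 + 4 = 8 bars.
8 (basic form) + 1 (link) + 1 (cadential extension) = 10.
The elision shares a bar with the next section but does not change this unit's count.

10 measures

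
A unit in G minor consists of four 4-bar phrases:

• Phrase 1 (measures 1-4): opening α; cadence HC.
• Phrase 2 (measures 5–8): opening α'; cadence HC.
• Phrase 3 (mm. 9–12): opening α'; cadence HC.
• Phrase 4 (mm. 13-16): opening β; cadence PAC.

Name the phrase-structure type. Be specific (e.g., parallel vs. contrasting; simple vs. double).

parallel double period

Four phrases in two halves: the first half (bars 1–8) ends with a half cadence, the second (mm. 9–16) with a perfect authentic cadence — a large antecedent–consequent pair, i.e. a double period.
Phrase 3 begins with the same material as phrase 1, making it parallel.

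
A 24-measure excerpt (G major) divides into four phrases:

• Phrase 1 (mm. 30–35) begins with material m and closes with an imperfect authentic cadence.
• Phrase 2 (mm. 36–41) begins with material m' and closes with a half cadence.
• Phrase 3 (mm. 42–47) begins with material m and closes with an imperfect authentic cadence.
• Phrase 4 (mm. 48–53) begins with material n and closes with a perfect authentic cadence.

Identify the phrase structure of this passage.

parallel double period

Four phrases in two halves: the first half (mm. 30-41) ends with a half cadence, the second (mm. 42–53) with a perfect authentic cadence — a large antecedent–consequent pair, i.e. a double period.
Phrase 3 begins with the same material as phrase 1, making it parallel.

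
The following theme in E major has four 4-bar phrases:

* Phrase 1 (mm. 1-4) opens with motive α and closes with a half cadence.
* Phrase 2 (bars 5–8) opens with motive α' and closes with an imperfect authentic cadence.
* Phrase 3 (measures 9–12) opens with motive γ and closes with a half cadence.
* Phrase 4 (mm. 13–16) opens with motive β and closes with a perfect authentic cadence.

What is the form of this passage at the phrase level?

contrasting double period

Four phrases in two halves: the first half (mm. 1–8) ends with an imperfect authentic cadence, the second (measures 9-16) with a perfect authentic cadence — a large antecedent–consequent pair, i.e. a double period.
Phrase 3 begins with different material from phrase 1, making it contrasting.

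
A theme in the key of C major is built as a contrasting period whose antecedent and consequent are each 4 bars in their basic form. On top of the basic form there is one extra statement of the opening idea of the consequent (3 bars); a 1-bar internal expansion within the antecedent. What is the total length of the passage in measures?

Basic contrasting period: 4 + 4 = 8 bars.
8 (basic form) + 3 (extra statement) + 1 (internal expansion) = 12.

12 measures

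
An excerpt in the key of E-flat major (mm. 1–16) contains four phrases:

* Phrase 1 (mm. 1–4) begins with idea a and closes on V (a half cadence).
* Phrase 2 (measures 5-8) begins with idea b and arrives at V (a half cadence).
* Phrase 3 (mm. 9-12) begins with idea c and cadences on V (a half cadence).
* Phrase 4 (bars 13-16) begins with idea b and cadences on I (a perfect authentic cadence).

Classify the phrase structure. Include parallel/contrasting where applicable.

Four phrases in two halves: the first half (mm. 1–8) ends with a half cadence, the second (bars 9-16) with a perfect authentic cadence — a large antecedent–consequent pair, i.e. a double period.
Phrase 3 begins with different material from phrase 1, making it contrasting.

contrasting double period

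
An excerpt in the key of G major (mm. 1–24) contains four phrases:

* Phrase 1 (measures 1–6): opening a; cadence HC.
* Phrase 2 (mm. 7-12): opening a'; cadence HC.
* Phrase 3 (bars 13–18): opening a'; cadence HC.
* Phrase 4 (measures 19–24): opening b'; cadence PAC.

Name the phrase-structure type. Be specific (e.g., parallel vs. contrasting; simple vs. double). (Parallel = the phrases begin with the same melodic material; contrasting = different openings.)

parallel double period

Four phrases in two halves: the first half (bars 1–12) ends with a half cadence, the second (mm. 13–24) with a perfect authentic cadence — a large antecedent–consequent pair, i.e. a double period.
Phrase 3 begins with the same material as phrase 1, making it parallel.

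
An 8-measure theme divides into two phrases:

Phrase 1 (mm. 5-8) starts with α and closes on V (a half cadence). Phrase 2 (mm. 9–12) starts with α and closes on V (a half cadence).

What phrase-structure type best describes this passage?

repeated phrase

Both phrases have the same opening (α) and the same cadence (half cadence): the second is a restatement, not a consequent, so this is a repeated phrase rather than a period.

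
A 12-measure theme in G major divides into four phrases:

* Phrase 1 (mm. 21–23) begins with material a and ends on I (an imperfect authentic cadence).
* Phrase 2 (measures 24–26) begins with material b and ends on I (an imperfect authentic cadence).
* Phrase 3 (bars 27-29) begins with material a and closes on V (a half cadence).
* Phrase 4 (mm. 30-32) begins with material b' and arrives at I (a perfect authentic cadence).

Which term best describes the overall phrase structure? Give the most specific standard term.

Four phrases in two halves: the first half (mm. 21–26) ends with an imperfect authentic cadence, the second (mm. 27–32) with a perfect authentic cadence — a large antecedent–consequent pair, i.e. a double period.
Phrase 3 begins with the same material as phrase 1, making it parallel.

parallel double period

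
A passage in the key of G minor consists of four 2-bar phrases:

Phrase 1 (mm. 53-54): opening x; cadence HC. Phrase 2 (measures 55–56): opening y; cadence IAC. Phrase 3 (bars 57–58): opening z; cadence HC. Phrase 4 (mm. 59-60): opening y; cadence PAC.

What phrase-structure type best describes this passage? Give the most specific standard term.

contrasting double period

Four phrases in two halves: the first half (mm. 53–56) ends with an imperfect authentic cadence, the second (mm. 57-60) with a perfect authentic cadence — a large antecedent–consequent pair, i.e. a double period.
Phrase 3 begins with different material from phrase 1, making it contrasting.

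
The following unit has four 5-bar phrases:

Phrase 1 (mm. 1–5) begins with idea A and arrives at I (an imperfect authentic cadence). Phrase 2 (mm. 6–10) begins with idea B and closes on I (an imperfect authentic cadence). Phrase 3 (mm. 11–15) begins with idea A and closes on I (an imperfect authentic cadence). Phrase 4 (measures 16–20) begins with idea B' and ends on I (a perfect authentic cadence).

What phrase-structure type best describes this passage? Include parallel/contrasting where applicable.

parallel double period

Four phrases in two halves: the first half (mm. 1–10) ends with an imperfect authentic cadence, the second (measures 11–20) with a perfect authentic cadence — a large antecedent–consequent pair, i.e. a double period.
Phrase 3 begins with the same material as phrase 1, making it parallel.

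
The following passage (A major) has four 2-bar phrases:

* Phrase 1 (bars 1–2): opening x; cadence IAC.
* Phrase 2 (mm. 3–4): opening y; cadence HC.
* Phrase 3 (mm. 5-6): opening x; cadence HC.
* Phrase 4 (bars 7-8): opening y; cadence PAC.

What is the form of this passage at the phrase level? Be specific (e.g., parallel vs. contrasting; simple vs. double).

parallel double period

Four phrases in two halves: the first half (measures 1–4) ends with a half cadence, the second (bars 5-8) with a perfect authentic cadence — a large antecedent–consequent pair, i.e. a double period.
Phrase 3 begins with the same material as phrase 1, making it parallel.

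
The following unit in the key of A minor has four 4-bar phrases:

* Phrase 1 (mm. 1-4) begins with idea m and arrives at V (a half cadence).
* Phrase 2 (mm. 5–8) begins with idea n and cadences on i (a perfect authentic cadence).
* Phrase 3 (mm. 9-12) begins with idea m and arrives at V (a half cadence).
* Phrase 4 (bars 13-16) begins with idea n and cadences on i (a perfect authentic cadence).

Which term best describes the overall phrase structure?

The cadence pattern HC–PAC–HC–PAC is weak–strong twice, and phrases 3–4 restate phrases 1–2: a period heard twice, not a double period (which would end weakly at phrase 2).

repeated period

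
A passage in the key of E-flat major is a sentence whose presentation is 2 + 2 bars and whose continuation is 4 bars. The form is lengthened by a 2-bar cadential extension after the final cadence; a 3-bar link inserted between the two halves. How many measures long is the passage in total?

13 measures

Basic sentence: 2 + 2 + 4 = 8 bars.
8 (basic form) + 2 (cadential extension) + 3 (link) = 13.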